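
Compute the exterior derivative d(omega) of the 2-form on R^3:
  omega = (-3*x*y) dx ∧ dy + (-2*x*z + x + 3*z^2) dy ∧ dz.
d(omega) = (1 - 2*z) dx ∧ dy ∧ dz

For a 2-form omega = sum_{i<j} g_{ij} dx_i ∧ dx_j, the exterior derivative is
  d(omega) = sum_{i<j} d(g_{ij}) ∧ dx_i ∧ dx_j = sum_{i<j, k} (∂g_{ij}/∂x_k) dx_k ∧ dx_i ∧ dx_j.
Expand each term, using dx_k ∧ dx_i ∧ dx_j = sgn(permutation) dx_{(a)} ∧ dx_{(b)} ∧ dx_{(c)} with (a < b < c) sorted:
  d(-2*x*z + x + 3*z^2) includes (∂/∂x)(-2*x*z + x + 3*z^2) dx = (1 - 2*z) dx, which multiplied by dy ∧ dz gives (1 - 2*z) dx ∧ dy ∧ dz
Collecting like 3-forms: d(omega) = (1 - 2*z) dx ∧ dy ∧ dz.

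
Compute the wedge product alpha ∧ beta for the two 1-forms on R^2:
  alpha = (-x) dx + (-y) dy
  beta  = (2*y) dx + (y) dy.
alpha ∧ beta = (y*(-x + 2*y)) dx ∧ dy

Distribute the wedge, using dx_i ∧ dx_j = -dx_j ∧ dx_i and dx_i ∧ dx_i = 0. For each pair (i, j) with i < j, the coefficient of dx_i ∧ dx_j in alpha ∧ beta is (alpha_i * beta_j - alpha_j * beta_i). Collecting: alpha ∧ beta = (y*(-x + 2*y)) dx ∧ dy.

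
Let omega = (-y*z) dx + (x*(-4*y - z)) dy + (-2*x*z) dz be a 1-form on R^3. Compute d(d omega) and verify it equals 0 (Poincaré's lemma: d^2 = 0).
d(d omega) = 0

Step 1: d omega = sum_{i<j} (∂f_j/∂x_i - ∂f_i/∂x_j) dx_i ∧ dx_j:
  coeff of dx ∧ dy: -4*y
  coeff of dx ∧ dz: y - 2*z
  coeff of dy ∧ dz: x
Step 2: Apply d again to each 2-form coefficient. The only possible 3-form in R^3 is dx ∧ dy ∧ dz, with coefficient
  ∂(coeff of dy∧dz)/∂x - ∂(coeff of dx∧dz)/∂y + ∂(coeff of dx∧dy)/∂z
  = ∂/∂x (x) - ∂/∂y (y - 2*z) + ∂/∂z (-4*y).
Each of these terms simplifies to sums of mixed partials that cancel in pairs. The result is 0 (by equality of mixed partials for smooth functions — Schwarz / Clairaut).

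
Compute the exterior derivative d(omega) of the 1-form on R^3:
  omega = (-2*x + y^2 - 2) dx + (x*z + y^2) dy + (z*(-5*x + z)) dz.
d(omega) = (-2*y + z) dx ∧ dy + (-5*z) dx ∧ dz + (-x) dy ∧ dz

For a 1-form omega = sum_i f_i dx_i, the exterior derivative is
  d(omega) = sum_{i < j} (∂f_j/∂x_i - ∂f_i/∂x_j) dx_i ∧ dx_j.
  coefficient of dx ∧ dy: ∂f_2/∂x - ∂f_1/∂y = ∂(x*z + y^2)/∂x - ∂(-2*x + y^2 - 2)/∂y = -2*y + z
  coefficient of dx ∧ dz: ∂f_3/∂x - ∂f_1/∂z = ∂(z*(-5*x + z))/∂x - ∂(-2*x + y^2 - 2)/∂z = -5*z
  coefficient of dy ∧ dz: ∂f_3/∂y - ∂f_2/∂z = ∂(z*(-5*x + z))/∂y - ∂(x*z + y^2)/∂z = -x
Assembling: d(omega) = (-2*y + z) dx ∧ dy + (-5*z) dx ∧ dz + (-x) dy ∧ dz.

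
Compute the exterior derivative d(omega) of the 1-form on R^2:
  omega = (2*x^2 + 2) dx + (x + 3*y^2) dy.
d(omega) = (1) dx ∧ dy

For a 1-form omega = sum_i f_i dx_i, the exterior derivative is
  d(omega) = sum_{i < j} (∂f_j/∂x_i - ∂f_i/∂x_j) dx_i ∧ dx_j.
  coefficient of dx ∧ dy: ∂f_2/∂x - ∂f_1/∂y = ∂(x + 3*y^2)/∂x - ∂(2*x^2 + 2)/∂y = 1
Assembling: d(omega) = (1) dx ∧ dy.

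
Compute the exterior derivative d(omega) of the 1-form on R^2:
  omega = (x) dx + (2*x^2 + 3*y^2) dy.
d(omega) = (4*x) dx ∧ dy

For a 1-form omega = sum_i f_i dx_i, the exterior derivative is
  d(omega) = sum_{i < j} (∂f_j/∂x_i - ∂f_i/∂x_j) dx_i ∧ dx_j.
  coefficient of dx ∧ dy: ∂f_2/∂x - ∂f_1/∂y = ∂(2*x^2 + 3*y^2)/∂x - ∂(x)/∂y = 4*x
Assembling: d(omega) = (4*x) dx ∧ dy.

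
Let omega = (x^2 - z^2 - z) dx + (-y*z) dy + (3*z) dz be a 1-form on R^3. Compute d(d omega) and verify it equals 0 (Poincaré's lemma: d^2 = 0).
d(d omega) = 0

Step 1: d omega = sum_{i<j} (∂f_j/∂x_i - ∂f_i/∂x_j) dx_i ∧ dx_j:
  coeff of dx ∧ dy: 0
  coeff of dx ∧ dz: 2*z + 1
  coeff of dy ∧ dz: y
Step 2: Apply d again to each 2-form coefficient. The only possible 3-form in R^3 is dx ∧ dy ∧ dz, with coefficient
  ∂(coeff of dy∧dz)/∂x - ∂(coeff of dx∧dz)/∂y + ∂(coeff of dx∧dy)/∂z
  = ∂/∂x (y) - ∂/∂y (2*z + 1) + ∂/∂z (0).
Each of these terms simplifies to sums of mixed partials that cancel in pairs. The result is 0 (by equality of mixed partials for smooth functions — Schwarz / Clairaut).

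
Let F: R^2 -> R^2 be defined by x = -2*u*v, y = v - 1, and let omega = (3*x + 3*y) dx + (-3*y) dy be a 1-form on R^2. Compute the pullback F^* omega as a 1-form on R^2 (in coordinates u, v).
F^* omega = (6*v*(2*u*v - v + 1)) du + (12*u^2*v - 6*u*v + 6*u - 3*v + 3) dv

Using F^*(f dg) = (f ∘ F) d(g ∘ F), substitute each coordinate x_i by F_i(u, v) in f_i, and replace dx_i by d F_i = (∂F_i/∂u) du + (∂F_i/∂v) dv.
  For the x component: f_1(F) = -6*u*v + 3*v - 3; d F_1 = (-2*v) du + (-2*u) dv
  For the y component: f_2(F) = 3 - 3*v; d F_2 = (0) du + (1) dv
Combining and collecting du, dv coefficients:
  coeff of du: 6*v*(2*u*v - v + 1)
  coeff of dv: 12*u^2*v - 6*u*v + 6*u - 3*v + 3
F^* omega = (6*v*(2*u*v - v + 1)) du + (12*u^2*v - 6*u*v + 6*u - 3*v + 3) dv.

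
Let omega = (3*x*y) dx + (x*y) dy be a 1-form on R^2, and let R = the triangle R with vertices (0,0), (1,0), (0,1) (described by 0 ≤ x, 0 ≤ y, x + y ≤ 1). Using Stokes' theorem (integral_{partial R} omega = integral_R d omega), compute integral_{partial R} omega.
integral_(partial R) omega = -1/3

Stokes: integral_partial_R omega = integral_R d omega with d omega = (∂Q/∂x - ∂P/∂y) dx ∧ dy.
  ∂Q/∂x = y
  ∂P/∂y = 3*x
  integrand = ∂Q/∂x - ∂P/∂y = -3*x + y.
Integrating over R: integral_0^1 integral_0^{1-x} (-3*x + y) dy dx = -1/3.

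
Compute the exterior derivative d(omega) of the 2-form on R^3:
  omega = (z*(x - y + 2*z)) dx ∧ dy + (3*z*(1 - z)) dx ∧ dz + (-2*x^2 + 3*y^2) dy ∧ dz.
d(omega) = (-3*x - y + 4*z) dx ∧ dy ∧ dz

For a 2-form omega = sum_{i<j} g_{ij} dx_i ∧ dx_j, the exterior derivative is
  d(omega) = sum_{i<j} d(g_{ij}) ∧ dx_i ∧ dx_j = sum_{i<j, k} (∂g_{ij}/∂x_k) dx_k ∧ dx_i ∧ dx_j.
Expand each term, using dx_k ∧ dx_i ∧ dx_j = sgn(permutation) dx_{(a)} ∧ dx_{(b)} ∧ dx_{(c)} with (a < b < c) sorted:
  d(z*(x - y + 2*z)) includes (∂/∂z)(z*(x - y + 2*z)) dz = (x - y + 4*z) dz, which multiplied by dx ∧ dy gives (x - y + 4*z) dx ∧ dy ∧ dz
  d(-2*x^2 + 3*y^2) includes (∂/∂x)(-2*x^2 + 3*y^2) dx = (-4*x) dx, which multiplied by dy ∧ dz gives (-4*x) dx ∧ dy ∧ dz
Collecting like 3-forms: d(omega) = (-3*x - y + 4*z) dx ∧ dy ∧ dz.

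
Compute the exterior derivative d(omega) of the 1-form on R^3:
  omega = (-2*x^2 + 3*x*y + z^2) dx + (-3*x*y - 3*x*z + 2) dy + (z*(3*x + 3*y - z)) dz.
d(omega) = (-3*x - 3*y - 3*z) dx ∧ dy + (z) dx ∧ dz + (3*x + 3*z) dy ∧ dz

For a 1-form omega = sum_i f_i dx_i, the exterior derivative is
  d(omega) = sum_{i < j} (∂f_j/∂x_i - ∂f_i/∂x_j) dx_i ∧ dx_j.
  coefficient of dx ∧ dy: ∂f_2/∂x - ∂f_1/∂y = ∂(-3*x*y - 3*x*z + 2)/∂x - ∂(-2*x^2 + 3*x*y + z^2)/∂y = -3*x - 3*y - 3*z
  coefficient of dx ∧ dz: ∂f_3/∂x - ∂f_1/∂z = ∂(z*(3*x + 3*y - z))/∂x - ∂(-2*x^2 + 3*x*y + z^2)/∂z = z
  coefficient of dy ∧ dz: ∂f_3/∂y - ∂f_2/∂z = ∂(z*(3*x + 3*y - z))/∂y - ∂(-3*x*y - 3*x*z + 2)/∂z = 3*x + 3*z
Assembling: d(omega) = (-3*x - 3*y - 3*z) dx ∧ dy + (z) dx ∧ dz + (3*x + 3*z) dy ∧ dz.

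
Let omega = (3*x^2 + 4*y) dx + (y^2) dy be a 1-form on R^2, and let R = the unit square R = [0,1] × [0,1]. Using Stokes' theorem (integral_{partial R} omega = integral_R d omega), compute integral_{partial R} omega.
integral_(partial R) omega = -4

Stokes: integral_partial_R omega = integral_R d omega with d omega = (∂Q/∂x - ∂P/∂y) dx ∧ dy.
  ∂Q/∂x = 0
  ∂P/∂y = 4
  integrand = ∂Q/∂x - ∂P/∂y = -4.
Integrating over R: integral_0^1 integral_0^1 (-4) dx dy = -4.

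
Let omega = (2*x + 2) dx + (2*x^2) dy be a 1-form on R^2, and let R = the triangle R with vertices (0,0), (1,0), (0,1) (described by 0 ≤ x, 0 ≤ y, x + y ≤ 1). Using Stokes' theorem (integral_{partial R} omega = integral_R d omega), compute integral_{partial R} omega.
integral_(partial R) omega = 2/3

Stokes: integral_partial_R omega = integral_R d omega with d omega = (∂Q/∂x - ∂P/∂y) dx ∧ dy.
  ∂Q/∂x = 4*x
  ∂P/∂y = 0
  integrand = ∂Q/∂x - ∂P/∂y = 4*x.
Integrating over R: integral_0^1 integral_0^{1-x} (4*x) dy dx = 2/3.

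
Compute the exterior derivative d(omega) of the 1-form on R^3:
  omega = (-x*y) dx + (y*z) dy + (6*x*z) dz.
d(omega) = (x) dx ∧ dy + (6*z) dx ∧ dz + (-y) dy ∧ dz

For a 1-form omega = sum_i f_i dx_i, the exterior derivative is
  d(omega) = sum_{i < j} (∂f_j/∂x_i - ∂f_i/∂x_j) dx_i ∧ dx_j.
  coefficient of dx ∧ dy: ∂f_2/∂x - ∂f_1/∂y = ∂(y*z)/∂x - ∂(-x*y)/∂y = x
  coefficient of dx ∧ dz: ∂f_3/∂x - ∂f_1/∂z = ∂(6*x*z)/∂x - ∂(-x*y)/∂z = 6*z
  coefficient of dy ∧ dz: ∂f_3/∂y - ∂f_2/∂z = ∂(6*x*z)/∂y - ∂(y*z)/∂z = -y
Assembling: d(omega) = (x) dx ∧ dy + (6*z) dx ∧ dz + (-y) dy ∧ dz.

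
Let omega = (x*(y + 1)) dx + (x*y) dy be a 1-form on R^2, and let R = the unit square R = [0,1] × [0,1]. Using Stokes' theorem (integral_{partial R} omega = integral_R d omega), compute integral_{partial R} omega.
integral_(partial R) omega = 0

Stokes: integral_partial_R omega = integral_R d omega with d omega = (∂Q/∂x - ∂P/∂y) dx ∧ dy.
  ∂Q/∂x = y
  ∂P/∂y = x
  integrand = ∂Q/∂x - ∂P/∂y = -x + y.
Integrating over R: integral_0^1 integral_0^1 (-x + y) dx dy = 0.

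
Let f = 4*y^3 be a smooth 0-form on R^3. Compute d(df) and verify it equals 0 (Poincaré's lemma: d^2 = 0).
d(df) = 0

Step 1: df = sum_i (∂f/∂x_i) dx_i = (0) dx + (12*y^2) dy + (0) dz.
Step 2: Apply d again. Using the 1-form formula, the coefficient of dx ∧ dy in d(df) is ∂^2 f/∂x ∂y - ∂^2 f/∂y ∂x = (0) - (0) = 0 (equality of mixed partials for smooth f).
Similarly for dx ∧ dz and dy ∧ dz — all coefficients vanish. So d(df) = 0.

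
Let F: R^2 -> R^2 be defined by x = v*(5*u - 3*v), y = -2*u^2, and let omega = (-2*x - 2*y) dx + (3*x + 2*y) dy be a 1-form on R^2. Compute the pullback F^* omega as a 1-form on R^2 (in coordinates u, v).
F^* omega = (16*u^3 - 40*u^2*v - 14*u*v^2 + 30*v^3) du + (20*u^3 - 74*u^2*v + 90*u*v^2 - 36*v^3) dv

Using F^*(f dg) = (f ∘ F) d(g ∘ F), substitute each coordinate x_i by F_i(u, v) in f_i, and replace dx_i by d F_i = (∂F_i/∂u) du + (∂F_i/∂v) dv.
  For the x component: f_1(F) = 4*u^2 - 10*u*v + 6*v^2; d F_1 = (5*v) du + (5*u - 6*v) dv
  For the y component: f_2(F) = -4*u^2 + 15*u*v - 9*v^2; d F_2 = (-4*u) du + (0) dv
Combining and collecting du, dv coefficients:
  coeff of du: 16*u^3 - 40*u^2*v - 14*u*v^2 + 30*v^3
  coeff of dv: 20*u^3 - 74*u^2*v + 90*u*v^2 - 36*v^3
F^* omega = (16*u^3 - 40*u^2*v - 14*u*v^2 + 30*v^3) du + (20*u^3 - 74*u^2*v + 90*u*v^2 - 36*v^3) dv.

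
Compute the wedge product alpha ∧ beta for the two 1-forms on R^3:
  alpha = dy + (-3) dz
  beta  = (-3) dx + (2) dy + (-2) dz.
alpha ∧ beta = (3) dx ∧ dy + (4) dy ∧ dz + (-9) dx ∧ dz

Distribute the wedge, using dx_i ∧ dx_j = -dx_j ∧ dx_i and dx_i ∧ dx_i = 0. For each pair (i, j) with i < j, the coefficient of dx_i ∧ dx_j in alpha ∧ beta is (alpha_i * beta_j - alpha_j * beta_i). Collecting: alpha ∧ beta = (3) dx ∧ dy + (4) dy ∧ dz + (-9) dx ∧ dz.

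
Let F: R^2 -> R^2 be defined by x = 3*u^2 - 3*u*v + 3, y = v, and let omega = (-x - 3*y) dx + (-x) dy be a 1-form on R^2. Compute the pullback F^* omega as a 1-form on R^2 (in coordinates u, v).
F^* omega = (-18*u^3 + 27*u^2*v - 9*u*v^2 - 18*u*v - 18*u + 9*v^2 + 9*v) du + (9*u^3 - 9*u^2*v - 3*u^2 + 12*u*v + 9*u - 3) dv

Using F^*(f dg) = (f ∘ F) d(g ∘ F), substitute each coordinate x_i by F_i(u, v) in f_i, and replace dx_i by d F_i = (∂F_i/∂u) du + (∂F_i/∂v) dv.
  For the x component: f_1(F) = -3*u^2 + 3*u*v - 3*v - 3; d F_1 = (6*u - 3*v) du + (-3*u) dv
  For the y component: f_2(F) = -3*u^2 + 3*u*v - 3; d F_2 = (0) du + (1) dv
Combining and collecting du, dv coefficients:
  coeff of du: -18*u^3 + 27*u^2*v - 9*u*v^2 - 18*u*v - 18*u + 9*v^2 + 9*v
  coeff of dv: 9*u^3 - 9*u^2*v - 3*u^2 + 12*u*v + 9*u - 3
F^* omega = (-18*u^3 + 27*u^2*v - 9*u*v^2 - 18*u*v - 18*u + 9*v^2 + 9*v) du + (9*u^3 - 9*u^2*v - 3*u^2 + 12*u*v + 9*u - 3) dv.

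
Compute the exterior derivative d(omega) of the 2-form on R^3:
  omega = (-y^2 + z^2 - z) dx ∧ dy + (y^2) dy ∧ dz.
d(omega) = (2*z - 1) dx ∧ dy ∧ dz

For a 2-form omega = sum_{i<j} g_{ij} dx_i ∧ dx_j, the exterior derivative is
  d(omega) = sum_{i<j} d(g_{ij}) ∧ dx_i ∧ dx_j = sum_{i<j, k} (∂g_{ij}/∂x_k) dx_k ∧ dx_i ∧ dx_j.
Expand each term, using dx_k ∧ dx_i ∧ dx_j = sgn(permutation) dx_{(a)} ∧ dx_{(b)} ∧ dx_{(c)} with (a < b < c) sorted:
  d(-y^2 + z^2 - z) includes (∂/∂z)(-y^2 + z^2 - z) dz = (2*z - 1) dz, which multiplied by dx ∧ dy gives (2*z - 1) dx ∧ dy ∧ dz
Collecting like 3-forms: d(omega) = (2*z - 1) dx ∧ dy ∧ dz.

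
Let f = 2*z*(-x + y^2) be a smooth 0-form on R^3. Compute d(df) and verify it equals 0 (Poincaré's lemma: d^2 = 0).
d(df) = 0

Step 1: df = sum_i (∂f/∂x_i) dx_i = (-2*z) dx + (4*y*z) dy + (-2*x + 2*y^2) dz.
Step 2: Apply d again. Using the 1-form formula, the coefficient of dx ∧ dy in d(df) is ∂^2 f/∂x ∂y - ∂^2 f/∂y ∂x = (0) - (0) = 0 (equality of mixed partials for smooth f).
Similarly for dx ∧ dz and dy ∧ dz — all coefficients vanish. So d(df) = 0.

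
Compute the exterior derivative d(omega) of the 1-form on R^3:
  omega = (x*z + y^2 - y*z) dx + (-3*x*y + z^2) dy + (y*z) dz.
d(omega) = (-5*y + z) dx ∧ dy + (-x + y) dx ∧ dz + (-z) dy ∧ dz

For a 1-form omega = sum_i f_i dx_i, the exterior derivative is
  d(omega) = sum_{i < j} (∂f_j/∂x_i - ∂f_i/∂x_j) dx_i ∧ dx_j.
  coefficient of dx ∧ dy: ∂f_2/∂x - ∂f_1/∂y = ∂(-3*x*y + z^2)/∂x - ∂(x*z + y^2 - y*z)/∂y = -5*y + z
  coefficient of dx ∧ dz: ∂f_3/∂x - ∂f_1/∂z = ∂(y*z)/∂x - ∂(x*z + y^2 - y*z)/∂z = -x + y
  coefficient of dy ∧ dz: ∂f_3/∂y - ∂f_2/∂z = ∂(y*z)/∂y - ∂(-3*x*y + z^2)/∂z = -z
Assembling: d(omega) = (-5*y + z) dx ∧ dy + (-x + y) dx ∧ dz + (-z) dy ∧ dz.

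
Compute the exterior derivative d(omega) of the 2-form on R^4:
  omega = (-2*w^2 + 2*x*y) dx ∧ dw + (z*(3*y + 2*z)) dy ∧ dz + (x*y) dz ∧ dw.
d(omega) = (-2*x) dx ∧ dy ∧ dw + (y) dx ∧ dz ∧ dw + (x) dy ∧ dz ∧ dw

For a 2-form omega = sum_{i<j} g_{ij} dx_i ∧ dx_j, the exterior derivative is
  d(omega) = sum_{i<j} d(g_{ij}) ∧ dx_i ∧ dx_j = sum_{i<j, k} (∂g_{ij}/∂x_k) dx_k ∧ dx_i ∧ dx_j.
Expand each term, using dx_k ∧ dx_i ∧ dx_j = sgn(permutation) dx_{(a)} ∧ dx_{(b)} ∧ dx_{(c)} with (a < b < c) sorted:
  d(-2*w^2 + 2*x*y) includes (∂/∂y)(-2*w^2 + 2*x*y) dy = (2*x) dy, which multiplied by dx ∧ dw gives (-2*x) dx ∧ dy ∧ dw
  d(x*y) includes (∂/∂x)(x*y) dx = (y) dx, which multiplied by dz ∧ dw gives (y) dx ∧ dz ∧ dw
  d(x*y) includes (∂/∂y)(x*y) dy = (x) dy, which multiplied by dz ∧ dw gives (x) dy ∧ dz ∧ dw
Collecting like 3-forms: d(omega) = (-2*x) dx ∧ dy ∧ dw + (y) dx ∧ dz ∧ dw + (x) dy ∧ dz ∧ dw.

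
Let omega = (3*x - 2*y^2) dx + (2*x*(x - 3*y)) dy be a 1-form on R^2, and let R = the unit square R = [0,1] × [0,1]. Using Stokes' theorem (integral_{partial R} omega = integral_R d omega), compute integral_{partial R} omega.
integral_(partial R) omega = 1

Stokes: integral_partial_R omega = integral_R d omega with d omega = (∂Q/∂x - ∂P/∂y) dx ∧ dy.
  ∂Q/∂x = 4*x - 6*y
  ∂P/∂y = -4*y
  integrand = ∂Q/∂x - ∂P/∂y = 4*x - 2*y.
Integrating over R: integral_0^1 integral_0^1 (4*x - 2*y) dx dy = 1.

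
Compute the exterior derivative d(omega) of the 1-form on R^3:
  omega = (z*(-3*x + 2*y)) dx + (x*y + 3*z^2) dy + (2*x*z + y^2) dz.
d(omega) = (y - 2*z) dx ∧ dy + (3*x - 2*y + 2*z) dx ∧ dz + (2*y - 6*z) dy ∧ dz

For a 1-form omega = sum_i f_i dx_i, the exterior derivative is
  d(omega) = sum_{i < j} (∂f_j/∂x_i - ∂f_i/∂x_j) dx_i ∧ dx_j.
  coefficient of dx ∧ dy: ∂f_2/∂x - ∂f_1/∂y = ∂(x*y + 3*z^2)/∂x - ∂(z*(-3*x + 2*y))/∂y = y - 2*z
  coefficient of dx ∧ dz: ∂f_3/∂x - ∂f_1/∂z = ∂(2*x*z + y^2)/∂x - ∂(z*(-3*x + 2*y))/∂z = 3*x - 2*y + 2*z
  coefficient of dy ∧ dz: ∂f_3/∂y - ∂f_2/∂z = ∂(2*x*z + y^2)/∂y - ∂(x*y + 3*z^2)/∂z = 2*y - 6*z
Assembling: d(omega) = (y - 2*z) dx ∧ dy + (3*x - 2*y + 2*z) dx ∧ dz + (2*y - 6*z) dy ∧ dz.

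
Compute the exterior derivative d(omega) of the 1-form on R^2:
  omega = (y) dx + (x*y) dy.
d(omega) = (y - 1) dx ∧ dy

For a 1-form omega = sum_i f_i dx_i, the exterior derivative is
  d(omega) = sum_{i < j} (∂f_j/∂x_i - ∂f_i/∂x_j) dx_i ∧ dx_j.
  coefficient of dx ∧ dy: ∂f_2/∂x - ∂f_1/∂y = ∂(x*y)/∂x - ∂(y)/∂y = y - 1
Assembling: d(omega) = (y - 1) dx ∧ dy.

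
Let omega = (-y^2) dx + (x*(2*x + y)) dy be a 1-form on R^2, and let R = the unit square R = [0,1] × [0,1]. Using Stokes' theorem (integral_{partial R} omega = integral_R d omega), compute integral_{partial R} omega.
integral_(partial R) omega = 7/2

Stokes: integral_partial_R omega = integral_R d omega with d omega = (∂Q/∂x - ∂P/∂y) dx ∧ dy.
  ∂Q/∂x = 4*x + y
  ∂P/∂y = -2*y
  integrand = ∂Q/∂x - ∂P/∂y = 4*x + 3*y.
Integrating over R: integral_0^1 integral_0^1 (4*x + 3*y) dx dy = 7/2.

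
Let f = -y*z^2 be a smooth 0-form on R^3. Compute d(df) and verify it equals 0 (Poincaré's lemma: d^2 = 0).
d(df) = 0

Step 1: df = sum_i (∂f/∂x_i) dx_i = (0) dx + (-z^2) dy + (-2*y*z) dz.
Step 2: Apply d again. Using the 1-form formula, the coefficient of dx ∧ dy in d(df) is ∂^2 f/∂x ∂y - ∂^2 f/∂y ∂x = (0) - (0) = 0 (equality of mixed partials for smooth f).
Similarly for dx ∧ dz and dy ∧ dz — all coefficients vanish. So d(df) = 0.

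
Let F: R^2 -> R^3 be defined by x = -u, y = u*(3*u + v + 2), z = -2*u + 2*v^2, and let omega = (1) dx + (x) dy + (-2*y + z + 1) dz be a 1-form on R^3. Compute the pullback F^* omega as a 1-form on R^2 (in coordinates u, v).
F^* omega = (6*u^2 + 3*u*v + 10*u - 4*v^2 - 3) du + (-24*u^2*v - u^2 - 8*u*v^2 - 24*u*v + 8*v^3 + 4*v) dv

Using F^*(f dg) = (f ∘ F) d(g ∘ F), substitute each coordinate x_i by F_i(u, v) in f_i, and replace dx_i by d F_i = (∂F_i/∂u) du + (∂F_i/∂v) dv.
  For the x component: f_1(F) = 1; d F_1 = (-1) du + (0) dv
  For the y component: f_2(F) = -u; d F_2 = (6*u + v + 2) du + (u) dv
  For the z component: f_3(F) = -6*u^2 - 2*u*v - 6*u + 2*v^2 + 1; d F_3 = (-2) du + (4*v) dv
Combining and collecting du, dv coefficients:
  coeff of du: 6*u^2 + 3*u*v + 10*u - 4*v^2 - 3
  coeff of dv: -24*u^2*v - u^2 - 8*u*v^2 - 24*u*v + 8*v^3 + 4*v
F^* omega = (6*u^2 + 3*u*v + 10*u - 4*v^2 - 3) du + (-24*u^2*v - u^2 - 8*u*v^2 - 24*u*v + 8*v^3 + 4*v) dv.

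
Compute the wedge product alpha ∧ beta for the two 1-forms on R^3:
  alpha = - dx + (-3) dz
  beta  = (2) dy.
alpha ∧ beta = (-2) dx ∧ dy + (6) dy ∧ dz

Distribute the wedge, using dx_i ∧ dx_j = -dx_j ∧ dx_i and dx_i ∧ dx_i = 0. For each pair (i, j) with i < j, the coefficient of dx_i ∧ dx_j in alpha ∧ beta is (alpha_i * beta_j - alpha_j * beta_i). Collecting: alpha ∧ beta = (-2) dx ∧ dy + (6) dy ∧ dz.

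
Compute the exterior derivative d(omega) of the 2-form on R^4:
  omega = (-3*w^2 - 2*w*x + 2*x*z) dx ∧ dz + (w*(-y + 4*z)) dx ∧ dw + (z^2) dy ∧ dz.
d(omega) = (-10*w - 2*x) dx ∧ dz ∧ dw + (w) dx ∧ dy ∧ dw

For a 2-form omega = sum_{i<j} g_{ij} dx_i ∧ dx_j, the exterior derivative is
  d(omega) = sum_{i<j} d(g_{ij}) ∧ dx_i ∧ dx_j = sum_{i<j, k} (∂g_{ij}/∂x_k) dx_k ∧ dx_i ∧ dx_j.
Expand each term, using dx_k ∧ dx_i ∧ dx_j = sgn(permutation) dx_{(a)} ∧ dx_{(b)} ∧ dx_{(c)} with (a < b < c) sorted:
  d(-3*w^2 - 2*w*x + 2*x*z) includes (∂/∂w)(-3*w^2 - 2*w*x + 2*x*z) dw = (-6*w - 2*x) dw, which multiplied by dx ∧ dz gives (-6*w - 2*x) dx ∧ dz ∧ dw
  d(w*(-y + 4*z)) includes (∂/∂y)(w*(-y + 4*z)) dy = (-w) dy, which multiplied by dx ∧ dw gives (w) dx ∧ dy ∧ dw
  d(w*(-y + 4*z)) includes (∂/∂z)(w*(-y + 4*z)) dz = (4*w) dz, which multiplied by dx ∧ dw gives (-4*w) dx ∧ dz ∧ dw
Collecting like 3-forms: d(omega) = (-10*w - 2*x) dx ∧ dz ∧ dw + (w) dx ∧ dy ∧ dw.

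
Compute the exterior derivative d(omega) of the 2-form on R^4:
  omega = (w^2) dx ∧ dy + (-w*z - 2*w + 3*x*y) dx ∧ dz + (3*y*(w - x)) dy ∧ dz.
d(omega) = (2*w) dx ∧ dy ∧ dw + (-3*x - 3*y) dx ∧ dy ∧ dz + (-z - 2) dx ∧ dz ∧ dw + (3*y) dy ∧ dz ∧ dw

For a 2-form omega = sum_{i<j} g_{ij} dx_i ∧ dx_j, the exterior derivative is
  d(omega) = sum_{i<j} d(g_{ij}) ∧ dx_i ∧ dx_j = sum_{i<j, k} (∂g_{ij}/∂x_k) dx_k ∧ dx_i ∧ dx_j.
Expand each term, using dx_k ∧ dx_i ∧ dx_j = sgn(permutation) dx_{(a)} ∧ dx_{(b)} ∧ dx_{(c)} with (a < b < c) sorted:
  d(w^2) includes (∂/∂w)(w^2) dw = (2*w) dw, which multiplied by dx ∧ dy gives (2*w) dx ∧ dy ∧ dw
  d(-w*z - 2*w + 3*x*y) includes (∂/∂y)(-w*z - 2*w + 3*x*y) dy = (3*x) dy, which multiplied by dx ∧ dz gives (-3*x) dx ∧ dy ∧ dz
  d(-w*z - 2*w + 3*x*y) includes (∂/∂w)(-w*z - 2*w + 3*x*y) dw = (-z - 2) dw, which multiplied by dx ∧ dz gives (-z - 2) dx ∧ dz ∧ dw
  d(3*y*(w - x)) includes (∂/∂x)(3*y*(w - x)) dx = (-3*y) dx, which multiplied by dy ∧ dz gives (-3*y) dx ∧ dy ∧ dz
  d(3*y*(w - x)) includes (∂/∂w)(3*y*(w - x)) dw = (3*y) dw, which multiplied by dy ∧ dz gives (3*y) dy ∧ dz ∧ dw
Collecting like 3-forms: d(omega) = (2*w) dx ∧ dy ∧ dw + (-3*x - 3*y) dx ∧ dy ∧ dz + (-z - 2) dx ∧ dz ∧ dw + (3*y) dy ∧ dz ∧ dw.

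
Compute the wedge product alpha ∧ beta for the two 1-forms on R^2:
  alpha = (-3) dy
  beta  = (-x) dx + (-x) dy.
alpha ∧ beta = (-3*x) dx ∧ dy

Distribute the wedge, using dx_i ∧ dx_j = -dx_j ∧ dx_i and dx_i ∧ dx_i = 0. For each pair (i, j) with i < j, the coefficient of dx_i ∧ dx_j in alpha ∧ beta is (alpha_i * beta_j - alpha_j * beta_i). Collecting: alpha ∧ beta = (-3*x) dx ∧ dy.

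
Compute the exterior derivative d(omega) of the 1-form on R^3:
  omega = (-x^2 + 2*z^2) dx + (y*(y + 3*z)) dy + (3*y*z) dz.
d(omega) = (-4*z) dx ∧ dz + (-3*y + 3*z) dy ∧ dz

For a 1-form omega = sum_i f_i dx_i, the exterior derivative is
  d(omega) = sum_{i < j} (∂f_j/∂x_i - ∂f_i/∂x_j) dx_i ∧ dx_j.
  coefficient of dx ∧ dz: ∂f_3/∂x - ∂f_1/∂z = ∂(3*y*z)/∂x - ∂(-x^2 + 2*z^2)/∂z = -4*z
  coefficient of dy ∧ dz: ∂f_3/∂y - ∂f_2/∂z = ∂(3*y*z)/∂y - ∂(y*(y + 3*z))/∂z = -3*y + 3*z
Assembling: d(omega) = (-4*z) dx ∧ dz + (-3*y + 3*z) dy ∧ dz.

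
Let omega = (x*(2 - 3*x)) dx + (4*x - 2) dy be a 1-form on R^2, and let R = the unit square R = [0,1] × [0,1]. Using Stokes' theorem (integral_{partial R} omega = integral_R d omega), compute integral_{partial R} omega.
integral_(partial R) omega = 4

Stokes: integral_partial_R omega = integral_R d omega with d omega = (∂Q/∂x - ∂P/∂y) dx ∧ dy.
  ∂Q/∂x = 4
  ∂P/∂y = 0
  integrand = ∂Q/∂x - ∂P/∂y = 4.
Integrating over R: integral_0^1 integral_0^1 (4) dx dy = 4.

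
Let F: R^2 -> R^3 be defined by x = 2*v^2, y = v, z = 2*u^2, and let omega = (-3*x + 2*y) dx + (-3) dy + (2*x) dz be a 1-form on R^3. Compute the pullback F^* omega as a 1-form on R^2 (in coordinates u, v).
F^* omega = (16*u*v^2) du + (-24*v^3 + 8*v^2 - 3) dv

Using F^*(f dg) = (f ∘ F) d(g ∘ F), substitute each coordinate x_i by F_i(u, v) in f_i, and replace dx_i by d F_i = (∂F_i/∂u) du + (∂F_i/∂v) dv.
  For the x component: f_1(F) = 2*v*(1 - 3*v); d F_1 = (0) du + (4*v) dv
  For the y component: f_2(F) = -3; d F_2 = (0) du + (1) dv
  For the z component: f_3(F) = 4*v^2; d F_3 = (4*u) du + (0) dv
Combining and collecting du, dv coefficients:
  coeff of du: 16*u*v^2
  coeff of dv: -24*v^3 + 8*v^2 - 3
F^* omega = (16*u*v^2) du + (-24*v^3 + 8*v^2 - 3) dv.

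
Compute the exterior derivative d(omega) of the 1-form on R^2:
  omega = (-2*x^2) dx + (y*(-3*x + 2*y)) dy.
d(omega) = (-3*y) dx ∧ dy

For a 1-form omega = sum_i f_i dx_i, the exterior derivative is
  d(omega) = sum_{i < j} (∂f_j/∂x_i - ∂f_i/∂x_j) dx_i ∧ dx_j.
  coefficient of dx ∧ dy: ∂f_2/∂x - ∂f_1/∂y = ∂(y*(-3*x + 2*y))/∂x - ∂(-2*x^2)/∂y = -3*y
Assembling: d(omega) = (-3*y) dx ∧ dy.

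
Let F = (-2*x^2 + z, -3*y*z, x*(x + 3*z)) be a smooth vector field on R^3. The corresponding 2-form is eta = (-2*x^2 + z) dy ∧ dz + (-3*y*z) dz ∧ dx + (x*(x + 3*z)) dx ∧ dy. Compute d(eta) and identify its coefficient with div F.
d(eta) = (-x - 3*z) dx ∧ dy ∧ dz; div F = -x - 3*z

For a 2-form in R^3 of the form above, applying d gives a 3-form with coefficient ∂P/∂x + ∂Q/∂y + ∂R/∂z:
  ∂P/∂x = -4*x
  ∂Q/∂y = -3*z
  ∂R/∂z = 3*x
Sum = -x - 3*z, which is exactly div F.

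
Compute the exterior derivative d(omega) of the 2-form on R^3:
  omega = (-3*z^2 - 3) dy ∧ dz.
d(omega) = 0

For a 2-form omega = sum_{i<j} g_{ij} dx_i ∧ dx_j, the exterior derivative is
  d(omega) = sum_{i<j} d(g_{ij}) ∧ dx_i ∧ dx_j = sum_{i<j, k} (∂g_{ij}/∂x_k) dx_k ∧ dx_i ∧ dx_j.
Expand each term, using dx_k ∧ dx_i ∧ dx_j = sgn(permutation) dx_{(a)} ∧ dx_{(b)} ∧ dx_{(c)} with (a < b < c) sorted:

Collecting like 3-forms: d(omega) = 0.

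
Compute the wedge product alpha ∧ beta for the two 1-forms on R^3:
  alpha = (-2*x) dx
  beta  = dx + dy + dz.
alpha ∧ beta = (-2*x) dx ∧ dy + (-2*x) dx ∧ dz

Distribute the wedge, using dx_i ∧ dx_j = -dx_j ∧ dx_i and dx_i ∧ dx_i = 0. For each pair (i, j) with i < j, the coefficient of dx_i ∧ dx_j in alpha ∧ beta is (alpha_i * beta_j - alpha_j * beta_i). Collecting: alpha ∧ beta = (-2*x) dx ∧ dy + (-2*x) dx ∧ dz.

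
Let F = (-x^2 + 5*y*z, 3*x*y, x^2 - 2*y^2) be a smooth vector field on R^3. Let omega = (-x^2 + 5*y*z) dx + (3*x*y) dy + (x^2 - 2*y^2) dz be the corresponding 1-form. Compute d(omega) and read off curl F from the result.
d(omega) = (-4*y) dy ∧ dz + (-2*x + 5*y) dz ∧ dx + (3*y - 5*z) dx ∧ dy; curl F = (-4*y, -2*x + 5*y, 3*y - 5*z)

d omega = sum_{i<j} (∂f_j/∂x_i - ∂f_i/∂x_j) dx_i ∧ dx_j. Under the identification (dy ∧ dz, dz ∧ dx, dx ∧ dy) ↔ (e_x, e_y, e_z), the coefficients are exactly the components of curl F. Compute:
  ∂R/∂y - ∂Q/∂z = (-4*y) - (0) = -4*y
  ∂P/∂z - ∂R/∂x = (5*y) - (2*x) = -2*x + 5*y
  ∂Q/∂x - ∂P/∂y = (3*y) - (5*z) = 3*y - 5*z.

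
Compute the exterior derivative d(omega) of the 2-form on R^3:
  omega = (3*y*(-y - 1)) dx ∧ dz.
d(omega) = (6*y + 3) dx ∧ dy ∧ dz

For a 2-form omega = sum_{i<j} g_{ij} dx_i ∧ dx_j, the exterior derivative is
  d(omega) = sum_{i<j} d(g_{ij}) ∧ dx_i ∧ dx_j = sum_{i<j, k} (∂g_{ij}/∂x_k) dx_k ∧ dx_i ∧ dx_j.
Expand each term, using dx_k ∧ dx_i ∧ dx_j = sgn(permutation) dx_{(a)} ∧ dx_{(b)} ∧ dx_{(c)} with (a < b < c) sorted:
  d(3*y*(-y - 1)) includes (∂/∂y)(3*y*(-y - 1)) dy = (-6*y - 3) dy, which multiplied by dx ∧ dz gives (6*y + 3) dx ∧ dy ∧ dz
Collecting like 3-forms: d(omega) = (6*y + 3) dx ∧ dy ∧ dz.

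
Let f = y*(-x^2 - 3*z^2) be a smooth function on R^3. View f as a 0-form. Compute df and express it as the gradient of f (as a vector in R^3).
df = (-2*x*y) dx + (-x^2 - 3*z^2) dy + (-6*y*z) dz; grad f = (-2*x*y, -x^2 - 3*z^2, -6*y*z)

For a 0-form f, d f = (∂f/∂x) dx + (∂f/∂y) dy + (∂f/∂z) dz. The components of the vector representation are exactly the entries of grad f in Cartesian coordinates:
  ∂f/∂x = -2*x*y
  ∂f/∂y = -x^2 - 3*z^2
  ∂f/∂z = -6*y*z.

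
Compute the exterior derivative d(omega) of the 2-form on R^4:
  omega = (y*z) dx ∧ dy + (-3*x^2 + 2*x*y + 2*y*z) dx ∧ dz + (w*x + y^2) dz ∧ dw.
d(omega) = (-2*x + y - 2*z) dx ∧ dy ∧ dz + (w) dx ∧ dz ∧ dw + (2*y) dy ∧ dz ∧ dw

For a 2-form omega = sum_{i<j} g_{ij} dx_i ∧ dx_j, the exterior derivative is
  d(omega) = sum_{i<j} d(g_{ij}) ∧ dx_i ∧ dx_j = sum_{i<j, k} (∂g_{ij}/∂x_k) dx_k ∧ dx_i ∧ dx_j.
Expand each term, using dx_k ∧ dx_i ∧ dx_j = sgn(permutation) dx_{(a)} ∧ dx_{(b)} ∧ dx_{(c)} with (a < b < c) sorted:
  d(y*z) includes (∂/∂z)(y*z) dz = (y) dz, which multiplied by dx ∧ dy gives (y) dx ∧ dy ∧ dz
  d(-3*x^2 + 2*x*y + 2*y*z) includes (∂/∂y)(-3*x^2 + 2*x*y + 2*y*z) dy = (2*x + 2*z) dy, which multiplied by dx ∧ dz gives (-2*x - 2*z) dx ∧ dy ∧ dz
  d(w*x + y^2) includes (∂/∂x)(w*x + y^2) dx = (w) dx, which multiplied by dz ∧ dw gives (w) dx ∧ dz ∧ dw
  d(w*x + y^2) includes (∂/∂y)(w*x + y^2) dy = (2*y) dy, which multiplied by dz ∧ dw gives (2*y) dy ∧ dz ∧ dw
Collecting like 3-forms: d(omega) = (-2*x + y - 2*z) dx ∧ dy ∧ dz + (w) dx ∧ dz ∧ dw + (2*y) dy ∧ dz ∧ dw.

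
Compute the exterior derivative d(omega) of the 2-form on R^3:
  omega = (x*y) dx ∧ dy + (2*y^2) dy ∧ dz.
d(omega) = 0

For a 2-form omega = sum_{i<j} g_{ij} dx_i ∧ dx_j, the exterior derivative is
  d(omega) = sum_{i<j} d(g_{ij}) ∧ dx_i ∧ dx_j = sum_{i<j, k} (∂g_{ij}/∂x_k) dx_k ∧ dx_i ∧ dx_j.
Expand each term, using dx_k ∧ dx_i ∧ dx_j = sgn(permutation) dx_{(a)} ∧ dx_{(b)} ∧ dx_{(c)} with (a < b < c) sorted:

Collecting like 3-forms: d(omega) = 0.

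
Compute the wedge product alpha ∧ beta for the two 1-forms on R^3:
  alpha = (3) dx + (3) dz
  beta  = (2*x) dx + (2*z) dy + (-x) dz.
alpha ∧ beta = (6*z) dx ∧ dy + (-9*x) dx ∧ dz + (-6*z) dy ∧ dz

Distribute the wedge, using dx_i ∧ dx_j = -dx_j ∧ dx_i and dx_i ∧ dx_i = 0. For each pair (i, j) with i < j, the coefficient of dx_i ∧ dx_j in alpha ∧ beta is (alpha_i * beta_j - alpha_j * beta_i). Collecting: alpha ∧ beta = (6*z) dx ∧ dy + (-9*x) dx ∧ dz + (-6*z) dy ∧ dz.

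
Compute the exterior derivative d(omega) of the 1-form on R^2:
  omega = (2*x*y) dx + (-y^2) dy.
d(omega) = (-2*x) dx ∧ dy

For a 1-form omega = sum_i f_i dx_i, the exterior derivative is
  d(omega) = sum_{i < j} (∂f_j/∂x_i - ∂f_i/∂x_j) dx_i ∧ dx_j.
  coefficient of dx ∧ dy: ∂f_2/∂x - ∂f_1/∂y = ∂(-y^2)/∂x - ∂(2*x*y)/∂y = -2*x
Assembling: d(omega) = (-2*x) dx ∧ dy.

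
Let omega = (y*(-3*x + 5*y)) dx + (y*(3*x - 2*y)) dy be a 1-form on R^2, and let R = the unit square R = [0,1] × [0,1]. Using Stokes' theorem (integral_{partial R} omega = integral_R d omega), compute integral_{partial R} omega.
integral_(partial R) omega = -2

Stokes: integral_partial_R omega = integral_R d omega with d omega = (∂Q/∂x - ∂P/∂y) dx ∧ dy.
  ∂Q/∂x = 3*y
  ∂P/∂y = -3*x + 10*y
  integrand = ∂Q/∂x - ∂P/∂y = 3*x - 7*y.
Integrating over R: integral_0^1 integral_0^1 (3*x - 7*y) dx dy = -2.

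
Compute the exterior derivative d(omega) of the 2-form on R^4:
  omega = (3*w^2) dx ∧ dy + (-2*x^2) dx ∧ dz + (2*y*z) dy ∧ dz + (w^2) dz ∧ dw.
d(omega) = (6*w) dx ∧ dy ∧ dw

For a 2-form omega = sum_{i<j} g_{ij} dx_i ∧ dx_j, the exterior derivative is
  d(omega) = sum_{i<j} d(g_{ij}) ∧ dx_i ∧ dx_j = sum_{i<j, k} (∂g_{ij}/∂x_k) dx_k ∧ dx_i ∧ dx_j.
Expand each term, using dx_k ∧ dx_i ∧ dx_j = sgn(permutation) dx_{(a)} ∧ dx_{(b)} ∧ dx_{(c)} with (a < b < c) sorted:
  d(3*w^2) includes (∂/∂w)(3*w^2) dw = (6*w) dw, which multiplied by dx ∧ dy gives (6*w) dx ∧ dy ∧ dw
Collecting like 3-forms: d(omega) = (6*w) dx ∧ dy ∧ dw.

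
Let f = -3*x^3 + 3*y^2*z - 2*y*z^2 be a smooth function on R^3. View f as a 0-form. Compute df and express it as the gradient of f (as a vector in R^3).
df = (-9*x^2) dx + (2*z*(3*y - z)) dy + (y*(3*y - 4*z)) dz; grad f = (-9*x^2, 2*z*(3*y - z), y*(3*y - 4*z))

For a 0-form f, d f = (∂f/∂x) dx + (∂f/∂y) dy + (∂f/∂z) dz. The components of the vector representation are exactly the entries of grad f in Cartesian coordinates:
  ∂f/∂x = -9*x^2
  ∂f/∂y = 2*z*(3*y - z)
  ∂f/∂z = y*(3*y - 4*z).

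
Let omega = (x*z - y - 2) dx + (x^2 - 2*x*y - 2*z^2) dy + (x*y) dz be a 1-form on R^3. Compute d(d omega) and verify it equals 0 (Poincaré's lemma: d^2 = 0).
d(d omega) = 0

Step 1: d omega = sum_{i<j} (∂f_j/∂x_i - ∂f_i/∂x_j) dx_i ∧ dx_j:
  coeff of dx ∧ dy: 2*x - 2*y + 1
  coeff of dx ∧ dz: -x + y
  coeff of dy ∧ dz: x + 4*z
Step 2: Apply d again to each 2-form coefficient. The only possible 3-form in R^3 is dx ∧ dy ∧ dz, with coefficient
  ∂(coeff of dy∧dz)/∂x - ∂(coeff of dx∧dz)/∂y + ∂(coeff of dx∧dy)/∂z
  = ∂/∂x (x + 4*z) - ∂/∂y (-x + y) + ∂/∂z (2*x - 2*y + 1).
Each of these terms simplifies to sums of mixed partials that cancel in pairs. The result is 0 (by equality of mixed partials for smooth functions — Schwarz / Clairaut).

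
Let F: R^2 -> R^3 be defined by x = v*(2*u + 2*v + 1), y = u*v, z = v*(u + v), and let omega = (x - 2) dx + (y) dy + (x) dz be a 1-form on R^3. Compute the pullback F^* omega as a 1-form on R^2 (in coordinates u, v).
F^* omega = (v*(7*u*v + 6*v^2 + 3*v - 4)) du + (7*u^2*v + 18*u*v^2 + 5*u*v - 4*u + 12*v^3 + 8*v^2 - 7*v - 2) dv

Using F^*(f dg) = (f ∘ F) d(g ∘ F), substitute each coordinate x_i by F_i(u, v) in f_i, and replace dx_i by d F_i = (∂F_i/∂u) du + (∂F_i/∂v) dv.
  For the x component: f_1(F) = 2*u*v + 2*v^2 + v - 2; d F_1 = (2*v) du + (2*u + 4*v + 1) dv
  For the y component: f_2(F) = u*v; d F_2 = (v) du + (u) dv
  For the z component: f_3(F) = v*(2*u + 2*v + 1); d F_3 = (v) du + (u + 2*v) dv
Combining and collecting du, dv coefficients:
  coeff of du: v*(7*u*v + 6*v^2 + 3*v - 4)
  coeff of dv: 7*u^2*v + 18*u*v^2 + 5*u*v - 4*u + 12*v^3 + 8*v^2 - 7*v - 2
F^* omega = (v*(7*u*v + 6*v^2 + 3*v - 4)) du + (7*u^2*v + 18*u*v^2 + 5*u*v - 4*u + 12*v^3 + 8*v^2 - 7*v - 2) dv.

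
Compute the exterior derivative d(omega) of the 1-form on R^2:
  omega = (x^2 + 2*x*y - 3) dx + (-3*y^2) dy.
d(omega) = (-2*x) dx ∧ dy

For a 1-form omega = sum_i f_i dx_i, the exterior derivative is
  d(omega) = sum_{i < j} (∂f_j/∂x_i - ∂f_i/∂x_j) dx_i ∧ dx_j.
  coefficient of dx ∧ dy: ∂f_2/∂x - ∂f_1/∂y = ∂(-3*y^2)/∂x - ∂(x^2 + 2*x*y - 3)/∂y = -2*x
Assembling: d(omega) = (-2*x) dx ∧ dy.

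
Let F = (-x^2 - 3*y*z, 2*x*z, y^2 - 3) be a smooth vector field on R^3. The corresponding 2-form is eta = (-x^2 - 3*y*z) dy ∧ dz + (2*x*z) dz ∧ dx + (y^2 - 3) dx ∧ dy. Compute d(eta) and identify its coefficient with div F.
d(eta) = (-2*x) dx ∧ dy ∧ dz; div F = -2*x

For a 2-form in R^3 of the form above, applying d gives a 3-form with coefficient ∂P/∂x + ∂Q/∂y + ∂R/∂z:
  ∂P/∂x = -2*x
  ∂Q/∂y = 0
  ∂R/∂z = 0
Sum = -2*x, which is exactly div F.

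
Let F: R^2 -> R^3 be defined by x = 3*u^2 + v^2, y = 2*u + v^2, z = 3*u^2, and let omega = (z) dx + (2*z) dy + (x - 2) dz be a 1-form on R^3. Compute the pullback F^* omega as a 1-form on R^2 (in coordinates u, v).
F^* omega = (6*u*(6*u^2 + 2*u + v^2 - 2)) du + (18*u^2*v) dv

Using F^*(f dg) = (f ∘ F) d(g ∘ F), substitute each coordinate x_i by F_i(u, v) in f_i, and replace dx_i by d F_i = (∂F_i/∂u) du + (∂F_i/∂v) dv.
  For the x component: f_1(F) = 3*u^2; d F_1 = (6*u) du + (2*v) dv
  For the y component: f_2(F) = 6*u^2; d F_2 = (2) du + (2*v) dv
  For the z component: f_3(F) = 3*u^2 + v^2 - 2; d F_3 = (6*u) du + (0) dv
Combining and collecting du, dv coefficients:
  coeff of du: 6*u*(6*u^2 + 2*u + v^2 - 2)
  coeff of dv: 18*u^2*v
F^* omega = (6*u*(6*u^2 + 2*u + v^2 - 2)) du + (18*u^2*v) dv.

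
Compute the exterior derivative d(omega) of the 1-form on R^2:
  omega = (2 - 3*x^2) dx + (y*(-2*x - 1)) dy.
d(omega) = (-2*y) dx ∧ dy

For a 1-form omega = sum_i f_i dx_i, the exterior derivative is
  d(omega) = sum_{i < j} (∂f_j/∂x_i - ∂f_i/∂x_j) dx_i ∧ dx_j.
  coefficient of dx ∧ dy: ∂f_2/∂x - ∂f_1/∂y = ∂(y*(-2*x - 1))/∂x - ∂(2 - 3*x^2)/∂y = -2*y
Assembling: d(omega) = (-2*y) dx ∧ dy.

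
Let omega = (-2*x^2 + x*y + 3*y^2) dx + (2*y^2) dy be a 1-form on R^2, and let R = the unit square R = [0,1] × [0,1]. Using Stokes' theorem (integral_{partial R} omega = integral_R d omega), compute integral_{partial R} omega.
integral_(partial R) omega = -7/2

Stokes: integral_partial_R omega = integral_R d omega with d omega = (∂Q/∂x - ∂P/∂y) dx ∧ dy.
  ∂Q/∂x = 0
  ∂P/∂y = x + 6*y
  integrand = ∂Q/∂x - ∂P/∂y = -x - 6*y.
Integrating over R: integral_0^1 integral_0^1 (-x - 6*y) dx dy = -7/2.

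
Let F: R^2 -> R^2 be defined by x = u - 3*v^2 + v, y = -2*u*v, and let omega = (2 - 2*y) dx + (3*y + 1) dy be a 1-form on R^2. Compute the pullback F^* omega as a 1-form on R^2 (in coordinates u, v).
F^* omega = (12*u*v^2 + 4*u*v - 2*v + 2) du + (12*u^2*v - 24*u*v^2 + 4*u*v - 2*u - 12*v + 2) dv

Using F^*(f dg) = (f ∘ F) d(g ∘ F), substitute each coordinate x_i by F_i(u, v) in f_i, and replace dx_i by d F_i = (∂F_i/∂u) du + (∂F_i/∂v) dv.
  For the x component: f_1(F) = 4*u*v + 2; d F_1 = (1) du + (1 - 6*v) dv
  For the y component: f_2(F) = -6*u*v + 1; d F_2 = (-2*v) du + (-2*u) dv
Combining and collecting du, dv coefficients:
  coeff of du: 12*u*v^2 + 4*u*v - 2*v + 2
  coeff of dv: 12*u^2*v - 24*u*v^2 + 4*u*v - 2*u - 12*v + 2
F^* omega = (12*u*v^2 + 4*u*v - 2*v + 2) du + (12*u^2*v - 24*u*v^2 + 4*u*v - 2*u - 12*v + 2) dv.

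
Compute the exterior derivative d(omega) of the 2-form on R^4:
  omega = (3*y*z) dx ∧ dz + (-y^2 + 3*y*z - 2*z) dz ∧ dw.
d(omega) = (-3*z) dx ∧ dy ∧ dz + (-2*y + 3*z) dy ∧ dz ∧ dw

For a 2-form omega = sum_{i<j} g_{ij} dx_i ∧ dx_j, the exterior derivative is
  d(omega) = sum_{i<j} d(g_{ij}) ∧ dx_i ∧ dx_j = sum_{i<j, k} (∂g_{ij}/∂x_k) dx_k ∧ dx_i ∧ dx_j.
Expand each term, using dx_k ∧ dx_i ∧ dx_j = sgn(permutation) dx_{(a)} ∧ dx_{(b)} ∧ dx_{(c)} with (a < b < c) sorted:
  d(3*y*z) includes (∂/∂y)(3*y*z) dy = (3*z) dy, which multiplied by dx ∧ dz gives (-3*z) dx ∧ dy ∧ dz
  d(-y^2 + 3*y*z - 2*z) includes (∂/∂y)(-y^2 + 3*y*z - 2*z) dy = (-2*y + 3*z) dy, which multiplied by dz ∧ dw gives (-2*y + 3*z) dy ∧ dz ∧ dw
Collecting like 3-forms: d(omega) = (-3*z) dx ∧ dy ∧ dz + (-2*y + 3*z) dy ∧ dz ∧ dw.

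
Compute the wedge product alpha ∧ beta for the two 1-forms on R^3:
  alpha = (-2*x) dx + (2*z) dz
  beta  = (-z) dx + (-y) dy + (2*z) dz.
alpha ∧ beta = (2*x*y) dx ∧ dy + (2*z*(-2*x + z)) dx ∧ dz + (2*y*z) dy ∧ dz

Distribute the wedge, using dx_i ∧ dx_j = -dx_j ∧ dx_i and dx_i ∧ dx_i = 0. For each pair (i, j) with i < j, the coefficient of dx_i ∧ dx_j in alpha ∧ beta is (alpha_i * beta_j - alpha_j * beta_i). Collecting: alpha ∧ beta = (2*x*y) dx ∧ dy + (2*z*(-2*x + z)) dx ∧ dz + (2*y*z) dy ∧ dz.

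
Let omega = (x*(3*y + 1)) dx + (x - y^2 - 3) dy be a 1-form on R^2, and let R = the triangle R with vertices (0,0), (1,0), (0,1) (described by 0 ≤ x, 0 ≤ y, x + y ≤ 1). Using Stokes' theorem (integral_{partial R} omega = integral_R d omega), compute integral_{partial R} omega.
integral_(partial R) omega = 0

Stokes: integral_partial_R omega = integral_R d omega with d omega = (∂Q/∂x - ∂P/∂y) dx ∧ dy.
  ∂Q/∂x = 1
  ∂P/∂y = 3*x
  integrand = ∂Q/∂x - ∂P/∂y = 1 - 3*x.
Integrating over R: integral_0^1 integral_0^{1-x} (1 - 3*x) dy dx = 0.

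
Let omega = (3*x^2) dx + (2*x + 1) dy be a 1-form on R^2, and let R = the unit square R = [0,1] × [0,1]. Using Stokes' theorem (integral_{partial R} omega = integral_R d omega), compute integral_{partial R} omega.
integral_(partial R) omega = 2

Stokes: integral_partial_R omega = integral_R d omega with d omega = (∂Q/∂x - ∂P/∂y) dx ∧ dy.
  ∂Q/∂x = 2
  ∂P/∂y = 0
  integrand = ∂Q/∂x - ∂P/∂y = 2.
Integrating over R: integral_0^1 integral_0^1 (2) dx dy = 2.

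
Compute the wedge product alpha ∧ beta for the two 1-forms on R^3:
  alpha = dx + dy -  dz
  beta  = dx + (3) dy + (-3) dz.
alpha ∧ beta = (2) dx ∧ dy + (-2) dx ∧ dz

Distribute the wedge, using dx_i ∧ dx_j = -dx_j ∧ dx_i and dx_i ∧ dx_i = 0. For each pair (i, j) with i < j, the coefficient of dx_i ∧ dx_j in alpha ∧ beta is (alpha_i * beta_j - alpha_j * beta_i). Collecting: alpha ∧ beta = (2) dx ∧ dy + (-2) dx ∧ dz.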